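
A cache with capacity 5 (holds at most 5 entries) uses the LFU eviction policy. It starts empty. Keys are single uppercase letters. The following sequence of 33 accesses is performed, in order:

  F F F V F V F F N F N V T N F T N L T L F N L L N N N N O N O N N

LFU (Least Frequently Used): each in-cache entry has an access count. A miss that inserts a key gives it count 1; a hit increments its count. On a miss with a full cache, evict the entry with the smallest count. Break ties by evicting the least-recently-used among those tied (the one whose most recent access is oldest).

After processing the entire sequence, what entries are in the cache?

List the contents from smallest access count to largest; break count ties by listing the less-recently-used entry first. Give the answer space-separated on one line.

LFU simulation (capacity=5):
  1. access F: MISS. Cache: [F(c=1)]
  2. access F: HIT, count now 2. Cache: [F(c=2)]
  3. access F: HIT, count now 3. Cache: [F(c=3)]
  4. access V: MISS. Cache: [V(c=1) F(c=3)]
  5. access F: HIT, count now 4. Cache: [V(c=1) F(c=4)]
  6. access V: HIT, count now 2. Cache: [V(c=2) F(c=4)]
  7. access F: HIT, count now 5. Cache: [V(c=2) F(c=5)]
  8. access F: HIT, count now 6. Cache: [V(c=2) F(c=6)]
  9. access N: MISS. Cache: [N(c=1) V(c=2) F(c=6)]
  10. access F: HIT, count now 7. Cache: [N(c=1) V(c=2) F(c=7)]
  11. access N: HIT, count now 2. Cache: [V(c=2) N(c=2) F(c=7)]
  12. access V: HIT, count now 3. Cache: [N(c=2) V(c=3) F(c=7)]
  13. access T: MISS. Cache: [T(c=1) N(c=2) V(c=3) F(c=7)]
  14. access N: HIT, count now 3. Cache: [T(c=1) V(c=3) N(c=3) F(c=7)]
  15. access F: HIT, count now 8. Cache: [T(c=1) V(c=3) N(c=3) F(c=8)]
  16. access T: HIT, count now 2. Cache: [T(c=2) V(c=3) N(c=3) F(c=8)]
  17. access N: HIT, count now 4. Cache: [T(c=2) V(c=3) N(c=4) F(c=8)]
  18. access L: MISS. Cache: [L(c=1) T(c=2) V(c=3) N(c=4) F(c=8)]
  19. access T: HIT, count now 3. Cache: [L(c=1) V(c=3) T(c=3) N(c=4) F(c=8)]
  20. access L: HIT, count now 2. Cache: [L(c=2) V(c=3) T(c=3) N(c=4) F(c=8)]
  21. access F: HIT, count now 9. Cache: [L(c=2) V(c=3) T(c=3) N(c=4) F(c=9)]
  22. access N: HIT, count now 5. Cache: [L(c=2) V(c=3) T(c=3) N(c=5) F(c=9)]
  23. access L: HIT, count now 3. Cache: [V(c=3) T(c=3) L(c=3) N(c=5) F(c=9)]
  24. access L: HIT, count now 4. Cache: [V(c=3) T(c=3) L(c=4) N(c=5) F(c=9)]
  25. access N: HIT, count now 6. Cache: [V(c=3) T(c=3) L(c=4) N(c=6) F(c=9)]
  26. access N: HIT, count now 7. Cache: [V(c=3) T(c=3) L(c=4) N(c=7) F(c=9)]
  27. access N: HIT, count now 8. Cache: [V(c=3) T(c=3) L(c=4) N(c=8) F(c=9)]
  28. access N: HIT, count now 9. Cache: [V(c=3) T(c=3) L(c=4) F(c=9) N(c=9)]
  29. access O: MISS, evict V(c=3). Cache: [O(c=1) T(c=3) L(c=4) F(c=9) N(c=9)]
  30. access N: HIT, count now 10. Cache: [O(c=1) T(c=3) L(c=4) F(c=9) N(c=10)]
  31. access O: HIT, count now 2. Cache: [O(c=2) T(c=3) L(c=4) F(c=9) N(c=10)]
  32. access N: HIT, count now 11. Cache: [O(c=2) T(c=3) L(c=4) F(c=9) N(c=11)]
  33. access N: HIT, count now 12. Cache: [O(c=2) T(c=3) L(c=4) F(c=9) N(c=12)]
Total: 27 hits, 6 misses, 1 evictions

Answer: O T L F N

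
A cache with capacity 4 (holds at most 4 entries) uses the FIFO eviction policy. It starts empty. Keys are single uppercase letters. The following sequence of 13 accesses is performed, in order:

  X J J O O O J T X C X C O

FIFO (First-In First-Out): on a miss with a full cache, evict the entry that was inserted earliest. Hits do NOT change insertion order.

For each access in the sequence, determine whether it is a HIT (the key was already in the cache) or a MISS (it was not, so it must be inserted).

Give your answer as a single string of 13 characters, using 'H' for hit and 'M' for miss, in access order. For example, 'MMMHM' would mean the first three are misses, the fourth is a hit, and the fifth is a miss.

Answer: MMHMHHHMHMMHH

Derivation:
FIFO simulation (capacity=4):
  1. access X: MISS. Cache (old->new): [X]
  2. access J: MISS. Cache (old->new): [X J]
  3. access J: HIT. Cache (old->new): [X J]
  4. access O: MISS. Cache (old->new): [X J O]
  5. access O: HIT. Cache (old->new): [X J O]
  6. access O: HIT. Cache (old->new): [X J O]
  7. access J: HIT. Cache (old->new): [X J O]
  8. access T: MISS. Cache (old->new): [X J O T]
  9. access X: HIT. Cache (old->new): [X J O T]
  10. access C: MISS, evict X. Cache (old->new): [J O T C]
  11. access X: MISS, evict J. Cache (old->new): [O T C X]
  12. access C: HIT. Cache (old->new): [O T C X]
  13. access O: HIT. Cache (old->new): [O T C X]
Total: 7 hits, 6 misses, 2 evictions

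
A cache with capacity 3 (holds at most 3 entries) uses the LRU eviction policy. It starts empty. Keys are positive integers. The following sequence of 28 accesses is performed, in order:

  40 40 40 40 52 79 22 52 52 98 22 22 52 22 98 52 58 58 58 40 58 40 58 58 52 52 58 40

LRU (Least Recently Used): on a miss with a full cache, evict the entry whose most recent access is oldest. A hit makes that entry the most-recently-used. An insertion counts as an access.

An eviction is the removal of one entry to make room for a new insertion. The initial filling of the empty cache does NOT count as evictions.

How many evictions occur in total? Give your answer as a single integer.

Answer: 4

Derivation:
LRU simulation (capacity=3):
  1. access 40: MISS. Cache (LRU->MRU): [40]
  2. access 40: HIT. Cache (LRU->MRU): [40]
  3. access 40: HIT. Cache (LRU->MRU): [40]
  4. access 40: HIT. Cache (LRU->MRU): [40]
  5. access 52: MISS. Cache (LRU->MRU): [40 52]
  6. access 79: MISS. Cache (LRU->MRU): [40 52 79]
  7. access 22: MISS, evict 40. Cache (LRU->MRU): [52 79 22]
  8. access 52: HIT. Cache (LRU->MRU): [79 22 52]
  9. access 52: HIT. Cache (LRU->MRU): [79 22 52]
  10. access 98: MISS, evict 79. Cache (LRU->MRU): [22 52 98]
  11. access 22: HIT. Cache (LRU->MRU): [52 98 22]
  12. access 22: HIT. Cache (LRU->MRU): [52 98 22]
  13. access 52: HIT. Cache (LRU->MRU): [98 22 52]
  14. access 22: HIT. Cache (LRU->MRU): [98 52 22]
  15. access 98: HIT. Cache (LRU->MRU): [52 22 98]
  16. access 52: HIT. Cache (LRU->MRU): [22 98 52]
  17. access 58: MISS, evict 22. Cache (LRU->MRU): [98 52 58]
  18. access 58: HIT. Cache (LRU->MRU): [98 52 58]
  19. access 58: HIT. Cache (LRU->MRU): [98 52 58]
  20. access 40: MISS, evict 98. Cache (LRU->MRU): [52 58 40]
  21. access 58: HIT. Cache (LRU->MRU): [52 40 58]
  22. access 40: HIT. Cache (LRU->MRU): [52 58 40]
  23. access 58: HIT. Cache (LRU->MRU): [52 40 58]
  24. access 58: HIT. Cache (LRU->MRU): [52 40 58]
  25. access 52: HIT. Cache (LRU->MRU): [40 58 52]
  26. access 52: HIT. Cache (LRU->MRU): [40 58 52]
  27. access 58: HIT. Cache (LRU->MRU): [40 52 58]
  28. access 40: HIT. Cache (LRU->MRU): [52 58 40]
Total: 21 hits, 7 misses, 4 evictions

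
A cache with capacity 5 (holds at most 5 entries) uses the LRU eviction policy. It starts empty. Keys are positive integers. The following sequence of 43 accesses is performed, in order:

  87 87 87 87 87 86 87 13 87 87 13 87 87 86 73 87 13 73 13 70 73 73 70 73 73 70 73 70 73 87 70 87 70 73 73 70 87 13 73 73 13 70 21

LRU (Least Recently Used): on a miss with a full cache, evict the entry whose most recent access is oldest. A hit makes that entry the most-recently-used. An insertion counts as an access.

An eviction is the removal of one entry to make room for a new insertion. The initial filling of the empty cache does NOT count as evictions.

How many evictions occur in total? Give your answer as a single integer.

Answer: 1

Derivation:
LRU simulation (capacity=5):
  1. access 87: MISS. Cache (LRU->MRU): [87]
  2. access 87: HIT. Cache (LRU->MRU): [87]
  3. access 87: HIT. Cache (LRU->MRU): [87]
  4. access 87: HIT. Cache (LRU->MRU): [87]
  5. access 87: HIT. Cache (LRU->MRU): [87]
  6. access 86: MISS. Cache (LRU->MRU): [87 86]
  7. access 87: HIT. Cache (LRU->MRU): [86 87]
  8. access 13: MISS. Cache (LRU->MRU): [86 87 13]
  9. access 87: HIT. Cache (LRU->MRU): [86 13 87]
  10. access 87: HIT. Cache (LRU->MRU): [86 13 87]
  11. access 13: HIT. Cache (LRU->MRU): [86 87 13]
  12. access 87: HIT. Cache (LRU->MRU): [86 13 87]
  13. access 87: HIT. Cache (LRU->MRU): [86 13 87]
  14. access 86: HIT. Cache (LRU->MRU): [13 87 86]
  15. access 73: MISS. Cache (LRU->MRU): [13 87 86 73]
  16. access 87: HIT. Cache (LRU->MRU): [13 86 73 87]
  17. access 13: HIT. Cache (LRU->MRU): [86 73 87 13]
  18. access 73: HIT. Cache (LRU->MRU): [86 87 13 73]
  19. access 13: HIT. Cache (LRU->MRU): [86 87 73 13]
  20. access 70: MISS. Cache (LRU->MRU): [86 87 73 13 70]
  21. access 73: HIT. Cache (LRU->MRU): [86 87 13 70 73]
  22. access 73: HIT. Cache (LRU->MRU): [86 87 13 70 73]
  23. access 70: HIT. Cache (LRU->MRU): [86 87 13 73 70]
  24. access 73: HIT. Cache (LRU->MRU): [86 87 13 70 73]
  25. access 73: HIT. Cache (LRU->MRU): [86 87 13 70 73]
  26. access 70: HIT. Cache (LRU->MRU): [86 87 13 73 70]
  27. access 73: HIT. Cache (LRU->MRU): [86 87 13 70 73]
  28. access 70: HIT. Cache (LRU->MRU): [86 87 13 73 70]
  29. access 73: HIT. Cache (LRU->MRU): [86 87 13 70 73]
  30. access 87: HIT. Cache (LRU->MRU): [86 13 70 73 87]
  31. access 70: HIT. Cache (LRU->MRU): [86 13 73 87 70]
  32. access 87: HIT. Cache (LRU->MRU): [86 13 73 70 87]
  33. access 70: HIT. Cache (LRU->MRU): [86 13 73 87 70]
  34. access 73: HIT. Cache (LRU->MRU): [86 13 87 70 73]
  35. access 73: HIT. Cache (LRU->MRU): [86 13 87 70 73]
  36. access 70: HIT. Cache (LRU->MRU): [86 13 87 73 70]
  37. access 87: HIT. Cache (LRU->MRU): [86 13 73 70 87]
  38. access 13: HIT. Cache (LRU->MRU): [86 73 70 87 13]
  39. access 73: HIT. Cache (LRU->MRU): [86 70 87 13 73]
  40. access 73: HIT. Cache (LRU->MRU): [86 70 87 13 73]
  41. access 13: HIT. Cache (LRU->MRU): [86 70 87 73 13]
  42. access 70: HIT. Cache (LRU->MRU): [86 87 73 13 70]
  43. access 21: MISS, evict 86. Cache (LRU->MRU): [87 73 13 70 21]
Total: 37 hits, 6 misses, 1 evictions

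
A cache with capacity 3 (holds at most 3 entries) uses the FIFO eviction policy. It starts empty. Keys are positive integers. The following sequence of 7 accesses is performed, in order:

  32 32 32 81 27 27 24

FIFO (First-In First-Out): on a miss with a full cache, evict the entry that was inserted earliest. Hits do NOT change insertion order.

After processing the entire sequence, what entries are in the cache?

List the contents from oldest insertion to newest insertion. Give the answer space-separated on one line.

FIFO simulation (capacity=3):
  1. access 32: MISS. Cache (old->new): [32]
  2. access 32: HIT. Cache (old->new): [32]
  3. access 32: HIT. Cache (old->new): [32]
  4. access 81: MISS. Cache (old->new): [32 81]
  5. access 27: MISS. Cache (old->new): [32 81 27]
  6. access 27: HIT. Cache (old->new): [32 81 27]
  7. access 24: MISS, evict 32. Cache (old->new): [81 27 24]
Total: 3 hits, 4 misses, 1 evictions

Answer: 81 27 24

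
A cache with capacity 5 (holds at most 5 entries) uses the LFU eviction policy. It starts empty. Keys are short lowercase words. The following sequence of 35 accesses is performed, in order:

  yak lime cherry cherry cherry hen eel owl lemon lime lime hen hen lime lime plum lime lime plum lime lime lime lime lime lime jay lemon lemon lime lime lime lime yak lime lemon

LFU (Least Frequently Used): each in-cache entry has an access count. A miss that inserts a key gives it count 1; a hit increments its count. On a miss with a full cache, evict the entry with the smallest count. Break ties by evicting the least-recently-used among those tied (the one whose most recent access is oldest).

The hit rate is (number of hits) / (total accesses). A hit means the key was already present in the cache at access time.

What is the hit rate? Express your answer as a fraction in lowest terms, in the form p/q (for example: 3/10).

LFU simulation (capacity=5):
  1. access yak: MISS. Cache: [yak(c=1)]
  2. access lime: MISS. Cache: [yak(c=1) lime(c=1)]
  3. access cherry: MISS. Cache: [yak(c=1) lime(c=1) cherry(c=1)]
  4. access cherry: HIT, count now 2. Cache: [yak(c=1) lime(c=1) cherry(c=2)]
  5. access cherry: HIT, count now 3. Cache: [yak(c=1) lime(c=1) cherry(c=3)]
  6. access hen: MISS. Cache: [yak(c=1) lime(c=1) hen(c=1) cherry(c=3)]
  7. access eel: MISS. Cache: [yak(c=1) lime(c=1) hen(c=1) eel(c=1) cherry(c=3)]
  8. access owl: MISS, evict yak(c=1). Cache: [lime(c=1) hen(c=1) eel(c=1) owl(c=1) cherry(c=3)]
  9. access lemon: MISS, evict lime(c=1). Cache: [hen(c=1) eel(c=1) owl(c=1) lemon(c=1) cherry(c=3)]
  10. access lime: MISS, evict hen(c=1). Cache: [eel(c=1) owl(c=1) lemon(c=1) lime(c=1) cherry(c=3)]
  11. access lime: HIT, count now 2. Cache: [eel(c=1) owl(c=1) lemon(c=1) lime(c=2) cherry(c=3)]
  12. access hen: MISS, evict eel(c=1). Cache: [owl(c=1) lemon(c=1) hen(c=1) lime(c=2) cherry(c=3)]
  13. access hen: HIT, count now 2. Cache: [owl(c=1) lemon(c=1) lime(c=2) hen(c=2) cherry(c=3)]
  14. access lime: HIT, count now 3. Cache: [owl(c=1) lemon(c=1) hen(c=2) cherry(c=3) lime(c=3)]
  15. access lime: HIT, count now 4. Cache: [owl(c=1) lemon(c=1) hen(c=2) cherry(c=3) lime(c=4)]
  16. access plum: MISS, evict owl(c=1). Cache: [lemon(c=1) plum(c=1) hen(c=2) cherry(c=3) lime(c=4)]
  17. access lime: HIT, count now 5. Cache: [lemon(c=1) plum(c=1) hen(c=2) cherry(c=3) lime(c=5)]
  18. access lime: HIT, count now 6. Cache: [lemon(c=1) plum(c=1) hen(c=2) cherry(c=3) lime(c=6)]
  19. access plum: HIT, count now 2. Cache: [lemon(c=1) hen(c=2) plum(c=2) cherry(c=3) lime(c=6)]
  20. access lime: HIT, count now 7. Cache: [lemon(c=1) hen(c=2) plum(c=2) cherry(c=3) lime(c=7)]
  21. access lime: HIT, count now 8. Cache: [lemon(c=1) hen(c=2) plum(c=2) cherry(c=3) lime(c=8)]
  22. access lime: HIT, count now 9. Cache: [lemon(c=1) hen(c=2) plum(c=2) cherry(c=3) lime(c=9)]
  23. access lime: HIT, count now 10. Cache: [lemon(c=1) hen(c=2) plum(c=2) cherry(c=3) lime(c=10)]
  24. access lime: HIT, count now 11. Cache: [lemon(c=1) hen(c=2) plum(c=2) cherry(c=3) lime(c=11)]
  25. access lime: HIT, count now 12. Cache: [lemon(c=1) hen(c=2) plum(c=2) cherry(c=3) lime(c=12)]
  26. access jay: MISS, evict lemon(c=1). Cache: [jay(c=1) hen(c=2) plum(c=2) cherry(c=3) lime(c=12)]
  27. access lemon: MISS, evict jay(c=1). Cache: [lemon(c=1) hen(c=2) plum(c=2) cherry(c=3) lime(c=12)]
  28. access lemon: HIT, count now 2. Cache: [hen(c=2) plum(c=2) lemon(c=2) cherry(c=3) lime(c=12)]
  29. access lime: HIT, count now 13. Cache: [hen(c=2) plum(c=2) lemon(c=2) cherry(c=3) lime(c=13)]
  30. access lime: HIT, count now 14. Cache: [hen(c=2) plum(c=2) lemon(c=2) cherry(c=3) lime(c=14)]
  31. access lime: HIT, count now 15. Cache: [hen(c=2) plum(c=2) lemon(c=2) cherry(c=3) lime(c=15)]
  32. access lime: HIT, count now 16. Cache: [hen(c=2) plum(c=2) lemon(c=2) cherry(c=3) lime(c=16)]
  33. access yak: MISS, evict hen(c=2). Cache: [yak(c=1) plum(c=2) lemon(c=2) cherry(c=3) lime(c=16)]
  34. access lime: HIT, count now 17. Cache: [yak(c=1) plum(c=2) lemon(c=2) cherry(c=3) lime(c=17)]
  35. access lemon: HIT, count now 3. Cache: [yak(c=1) plum(c=2) cherry(c=3) lemon(c=3) lime(c=17)]
Total: 22 hits, 13 misses, 8 evictions

Hit rate = 22/35

Answer: 22/35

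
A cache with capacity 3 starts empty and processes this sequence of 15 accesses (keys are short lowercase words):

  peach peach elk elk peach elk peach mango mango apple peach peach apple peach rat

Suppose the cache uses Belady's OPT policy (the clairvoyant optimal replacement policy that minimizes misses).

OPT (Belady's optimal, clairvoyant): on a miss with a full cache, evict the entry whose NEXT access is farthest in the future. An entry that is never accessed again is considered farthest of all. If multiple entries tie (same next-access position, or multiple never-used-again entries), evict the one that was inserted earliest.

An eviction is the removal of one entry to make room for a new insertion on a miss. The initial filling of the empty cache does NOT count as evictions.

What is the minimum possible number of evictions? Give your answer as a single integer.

Answer: 2

Derivation:
OPT (Belady) simulation (capacity=3):
  1. access peach: MISS. Cache: [peach]
  2. access peach: HIT. Next use of peach: step 5. Cache: [peach]
  3. access elk: MISS. Cache: [peach elk]
  4. access elk: HIT. Next use of elk: step 6. Cache: [peach elk]
  5. access peach: HIT. Next use of peach: step 7. Cache: [peach elk]
  6. access elk: HIT. Next use of elk: never. Cache: [peach elk]
  7. access peach: HIT. Next use of peach: step 11. Cache: [peach elk]
  8. access mango: MISS. Cache: [peach elk mango]
  9. access mango: HIT. Next use of mango: never. Cache: [peach elk mango]
  10. access apple: MISS, evict elk (next use: never). Cache: [peach mango apple]
  11. access peach: HIT. Next use of peach: step 12. Cache: [peach mango apple]
  12. access peach: HIT. Next use of peach: step 14. Cache: [peach mango apple]
  13. access apple: HIT. Next use of apple: never. Cache: [peach mango apple]
  14. access peach: HIT. Next use of peach: never. Cache: [peach mango apple]
  15. access rat: MISS, evict peach (next use: never). Cache: [mango apple rat]
Total: 10 hits, 5 misses, 2 evictions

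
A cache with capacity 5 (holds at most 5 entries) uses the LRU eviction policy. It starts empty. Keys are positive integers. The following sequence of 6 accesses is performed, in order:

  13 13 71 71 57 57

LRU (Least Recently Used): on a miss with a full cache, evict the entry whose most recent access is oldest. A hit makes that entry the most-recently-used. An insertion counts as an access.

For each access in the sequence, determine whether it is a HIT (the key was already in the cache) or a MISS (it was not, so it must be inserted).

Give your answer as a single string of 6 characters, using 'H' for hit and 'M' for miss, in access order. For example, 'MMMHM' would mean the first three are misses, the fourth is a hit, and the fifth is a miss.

LRU simulation (capacity=5):
  1. access 13: MISS. Cache (LRU->MRU): [13]
  2. access 13: HIT. Cache (LRU->MRU): [13]
  3. access 71: MISS. Cache (LRU->MRU): [13 71]
  4. access 71: HIT. Cache (LRU->MRU): [13 71]
  5. access 57: MISS. Cache (LRU->MRU): [13 71 57]
  6. access 57: HIT. Cache (LRU->MRU): [13 71 57]
Total: 3 hits, 3 misses, 0 evictions

Answer: MHMHMH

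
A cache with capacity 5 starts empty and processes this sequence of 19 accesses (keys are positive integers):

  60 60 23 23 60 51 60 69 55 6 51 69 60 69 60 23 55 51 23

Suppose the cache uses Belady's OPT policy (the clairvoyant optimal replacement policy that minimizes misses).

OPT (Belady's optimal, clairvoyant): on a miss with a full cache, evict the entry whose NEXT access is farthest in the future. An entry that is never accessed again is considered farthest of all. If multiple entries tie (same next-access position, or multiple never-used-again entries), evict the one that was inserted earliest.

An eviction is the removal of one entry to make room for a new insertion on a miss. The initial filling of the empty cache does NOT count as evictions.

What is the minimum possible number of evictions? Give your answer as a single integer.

Answer: 2

Derivation:
OPT (Belady) simulation (capacity=5):
  1. access 60: MISS. Cache: [60]
  2. access 60: HIT. Next use of 60: step 5. Cache: [60]
  3. access 23: MISS. Cache: [60 23]
  4. access 23: HIT. Next use of 23: step 16. Cache: [60 23]
  5. access 60: HIT. Next use of 60: step 7. Cache: [60 23]
  6. access 51: MISS. Cache: [60 23 51]
  7. access 60: HIT. Next use of 60: step 13. Cache: [60 23 51]
  8. access 69: MISS. Cache: [60 23 51 69]
  9. access 55: MISS. Cache: [60 23 51 69 55]
  10. access 6: MISS, evict 55 (next use: step 17). Cache: [60 23 51 69 6]
  11. access 51: HIT. Next use of 51: step 18. Cache: [60 23 51 69 6]
  12. access 69: HIT. Next use of 69: step 14. Cache: [60 23 51 69 6]
  13. access 60: HIT. Next use of 60: step 15. Cache: [60 23 51 69 6]
  14. access 69: HIT. Next use of 69: never. Cache: [60 23 51 69 6]
  15. access 60: HIT. Next use of 60: never. Cache: [60 23 51 69 6]
  16. access 23: HIT. Next use of 23: step 19. Cache: [60 23 51 69 6]
  17. access 55: MISS, evict 60 (next use: never). Cache: [23 51 69 6 55]
  18. access 51: HIT. Next use of 51: never. Cache: [23 51 69 6 55]
  19. access 23: HIT. Next use of 23: never. Cache: [23 51 69 6 55]
Total: 12 hits, 7 misses, 2 evictions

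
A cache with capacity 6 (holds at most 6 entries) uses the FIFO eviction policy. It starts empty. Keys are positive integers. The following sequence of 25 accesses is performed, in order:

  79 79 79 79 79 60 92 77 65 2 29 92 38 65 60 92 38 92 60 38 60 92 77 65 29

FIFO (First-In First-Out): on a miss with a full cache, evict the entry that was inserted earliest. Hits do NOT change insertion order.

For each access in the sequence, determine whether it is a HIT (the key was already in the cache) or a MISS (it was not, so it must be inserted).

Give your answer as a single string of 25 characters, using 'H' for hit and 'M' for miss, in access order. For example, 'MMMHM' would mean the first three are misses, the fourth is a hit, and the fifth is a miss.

Answer: MHHHHMMMMMMHMHMMHHHHHHMMH

Derivation:
FIFO simulation (capacity=6):
  1. access 79: MISS. Cache (old->new): [79]
  2. access 79: HIT. Cache (old->new): [79]
  3. access 79: HIT. Cache (old->new): [79]
  4. access 79: HIT. Cache (old->new): [79]
  5. access 79: HIT. Cache (old->new): [79]
  6. access 60: MISS. Cache (old->new): [79 60]
  7. access 92: MISS. Cache (old->new): [79 60 92]
  8. access 77: MISS. Cache (old->new): [79 60 92 77]
  9. access 65: MISS. Cache (old->new): [79 60 92 77 65]
  10. access 2: MISS. Cache (old->new): [79 60 92 77 65 2]
  11. access 29: MISS, evict 79. Cache (old->new): [60 92 77 65 2 29]
  12. access 92: HIT. Cache (old->new): [60 92 77 65 2 29]
  13. access 38: MISS, evict 60. Cache (old->new): [92 77 65 2 29 38]
  14. access 65: HIT. Cache (old->new): [92 77 65 2 29 38]
  15. access 60: MISS, evict 92. Cache (old->new): [77 65 2 29 38 60]
  16. access 92: MISS, evict 77. Cache (old->new): [65 2 29 38 60 92]
  17. access 38: HIT. Cache (old->new): [65 2 29 38 60 92]
  18. access 92: HIT. Cache (old->new): [65 2 29 38 60 92]
  19. access 60: HIT. Cache (old->new): [65 2 29 38 60 92]
  20. access 38: HIT. Cache (old->new): [65 2 29 38 60 92]
  21. access 60: HIT. Cache (old->new): [65 2 29 38 60 92]
  22. access 92: HIT. Cache (old->new): [65 2 29 38 60 92]
  23. access 77: MISS, evict 65. Cache (old->new): [2 29 38 60 92 77]
  24. access 65: MISS, evict 2. Cache (old->new): [29 38 60 92 77 65]
  25. access 29: HIT. Cache (old->new): [29 38 60 92 77 65]
Total: 13 hits, 12 misses, 6 evictions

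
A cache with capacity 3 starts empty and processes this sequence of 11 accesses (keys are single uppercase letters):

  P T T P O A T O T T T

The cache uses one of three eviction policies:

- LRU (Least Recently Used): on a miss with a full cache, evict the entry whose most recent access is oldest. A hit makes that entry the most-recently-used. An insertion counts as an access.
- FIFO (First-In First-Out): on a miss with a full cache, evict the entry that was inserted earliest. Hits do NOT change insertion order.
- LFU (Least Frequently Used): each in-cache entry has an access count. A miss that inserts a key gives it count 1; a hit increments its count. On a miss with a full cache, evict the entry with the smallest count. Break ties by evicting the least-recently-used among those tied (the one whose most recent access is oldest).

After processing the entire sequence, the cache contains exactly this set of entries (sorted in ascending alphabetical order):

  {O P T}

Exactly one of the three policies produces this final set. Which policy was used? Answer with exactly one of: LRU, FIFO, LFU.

Answer: LFU

Derivation:
Simulating under each policy and comparing final sets:
  LRU: final set = {A O T} -> differs
  FIFO: final set = {A O T} -> differs
  LFU: final set = {O P T} -> MATCHES target
Only LFU produces the target set.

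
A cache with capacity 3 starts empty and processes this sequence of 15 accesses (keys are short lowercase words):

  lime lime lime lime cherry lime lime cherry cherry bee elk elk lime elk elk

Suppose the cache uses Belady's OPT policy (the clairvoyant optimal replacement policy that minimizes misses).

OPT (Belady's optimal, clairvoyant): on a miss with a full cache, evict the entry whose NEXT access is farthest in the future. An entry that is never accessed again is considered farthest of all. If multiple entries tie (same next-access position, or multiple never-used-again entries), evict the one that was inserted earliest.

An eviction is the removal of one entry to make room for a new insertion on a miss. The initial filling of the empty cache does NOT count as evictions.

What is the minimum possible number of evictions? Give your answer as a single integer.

Answer: 1

Derivation:
OPT (Belady) simulation (capacity=3):
  1. access lime: MISS. Cache: [lime]
  2. access lime: HIT. Next use of lime: step 3. Cache: [lime]
  3. access lime: HIT. Next use of lime: step 4. Cache: [lime]
  4. access lime: HIT. Next use of lime: step 6. Cache: [lime]
  5. access cherry: MISS. Cache: [lime cherry]
  6. access lime: HIT. Next use of lime: step 7. Cache: [lime cherry]
  7. access lime: HIT. Next use of lime: step 13. Cache: [lime cherry]
  8. access cherry: HIT. Next use of cherry: step 9. Cache: [lime cherry]
  9. access cherry: HIT. Next use of cherry: never. Cache: [lime cherry]
  10. access bee: MISS. Cache: [lime cherry bee]
  11. access elk: MISS, evict cherry (next use: never). Cache: [lime bee elk]
  12. access elk: HIT. Next use of elk: step 14. Cache: [lime bee elk]
  13. access lime: HIT. Next use of lime: never. Cache: [lime bee elk]
  14. access elk: HIT. Next use of elk: step 15. Cache: [lime bee elk]
  15. access elk: HIT. Next use of elk: never. Cache: [lime bee elk]
Total: 11 hits, 4 misses, 1 evictions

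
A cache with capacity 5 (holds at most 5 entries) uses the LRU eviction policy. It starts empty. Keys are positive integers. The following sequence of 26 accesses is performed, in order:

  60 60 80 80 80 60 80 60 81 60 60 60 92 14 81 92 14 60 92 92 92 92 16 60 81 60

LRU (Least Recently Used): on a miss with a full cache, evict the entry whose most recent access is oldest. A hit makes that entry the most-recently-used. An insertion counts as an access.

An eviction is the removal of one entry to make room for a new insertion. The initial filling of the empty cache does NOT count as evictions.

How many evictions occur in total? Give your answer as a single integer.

LRU simulation (capacity=5):
  1. access 60: MISS. Cache (LRU->MRU): [60]
  2. access 60: HIT. Cache (LRU->MRU): [60]
  3. access 80: MISS. Cache (LRU->MRU): [60 80]
  4. access 80: HIT. Cache (LRU->MRU): [60 80]
  5. access 80: HIT. Cache (LRU->MRU): [60 80]
  6. access 60: HIT. Cache (LRU->MRU): [80 60]
  7. access 80: HIT. Cache (LRU->MRU): [60 80]
  8. access 60: HIT. Cache (LRU->MRU): [80 60]
  9. access 81: MISS. Cache (LRU->MRU): [80 60 81]
  10. access 60: HIT. Cache (LRU->MRU): [80 81 60]
  11. access 60: HIT. Cache (LRU->MRU): [80 81 60]
  12. access 60: HIT. Cache (LRU->MRU): [80 81 60]
  13. access 92: MISS. Cache (LRU->MRU): [80 81 60 92]
  14. access 14: MISS. Cache (LRU->MRU): [80 81 60 92 14]
  15. access 81: HIT. Cache (LRU->MRU): [80 60 92 14 81]
  16. access 92: HIT. Cache (LRU->MRU): [80 60 14 81 92]
  17. access 14: HIT. Cache (LRU->MRU): [80 60 81 92 14]
  18. access 60: HIT. Cache (LRU->MRU): [80 81 92 14 60]
  19. access 92: HIT. Cache (LRU->MRU): [80 81 14 60 92]
  20. access 92: HIT. Cache (LRU->MRU): [80 81 14 60 92]
  21. access 92: HIT. Cache (LRU->MRU): [80 81 14 60 92]
  22. access 92: HIT. Cache (LRU->MRU): [80 81 14 60 92]
  23. access 16: MISS, evict 80. Cache (LRU->MRU): [81 14 60 92 16]
  24. access 60: HIT. Cache (LRU->MRU): [81 14 92 16 60]
  25. access 81: HIT. Cache (LRU->MRU): [14 92 16 60 81]
  26. access 60: HIT. Cache (LRU->MRU): [14 92 16 81 60]
Total: 20 hits, 6 misses, 1 evictions

Answer: 1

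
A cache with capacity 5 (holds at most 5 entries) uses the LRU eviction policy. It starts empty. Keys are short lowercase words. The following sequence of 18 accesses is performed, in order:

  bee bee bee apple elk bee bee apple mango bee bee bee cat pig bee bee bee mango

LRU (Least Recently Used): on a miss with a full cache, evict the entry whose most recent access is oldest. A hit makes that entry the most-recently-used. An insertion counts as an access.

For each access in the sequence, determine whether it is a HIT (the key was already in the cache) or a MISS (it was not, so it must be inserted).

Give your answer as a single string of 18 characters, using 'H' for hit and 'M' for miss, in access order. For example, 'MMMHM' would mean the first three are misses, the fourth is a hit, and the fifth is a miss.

LRU simulation (capacity=5):
  1. access bee: MISS. Cache (LRU->MRU): [bee]
  2. access bee: HIT. Cache (LRU->MRU): [bee]
  3. access bee: HIT. Cache (LRU->MRU): [bee]
  4. access apple: MISS. Cache (LRU->MRU): [bee apple]
  5. access elk: MISS. Cache (LRU->MRU): [bee apple elk]
  6. access bee: HIT. Cache (LRU->MRU): [apple elk bee]
  7. access bee: HIT. Cache (LRU->MRU): [apple elk bee]
  8. access apple: HIT. Cache (LRU->MRU): [elk bee apple]
  9. access mango: MISS. Cache (LRU->MRU): [elk bee apple mango]
  10. access bee: HIT. Cache (LRU->MRU): [elk apple mango bee]
  11. access bee: HIT. Cache (LRU->MRU): [elk apple mango bee]
  12. access bee: HIT. Cache (LRU->MRU): [elk apple mango bee]
  13. access cat: MISS. Cache (LRU->MRU): [elk apple mango bee cat]
  14. access pig: MISS, evict elk. Cache (LRU->MRU): [apple mango bee cat pig]
  15. access bee: HIT. Cache (LRU->MRU): [apple mango cat pig bee]
  16. access bee: HIT. Cache (LRU->MRU): [apple mango cat pig bee]
  17. access bee: HIT. Cache (LRU->MRU): [apple mango cat pig bee]
  18. access mango: HIT. Cache (LRU->MRU): [apple cat pig bee mango]
Total: 12 hits, 6 misses, 1 evictions

Answer: MHHMMHHHMHHHMMHHHH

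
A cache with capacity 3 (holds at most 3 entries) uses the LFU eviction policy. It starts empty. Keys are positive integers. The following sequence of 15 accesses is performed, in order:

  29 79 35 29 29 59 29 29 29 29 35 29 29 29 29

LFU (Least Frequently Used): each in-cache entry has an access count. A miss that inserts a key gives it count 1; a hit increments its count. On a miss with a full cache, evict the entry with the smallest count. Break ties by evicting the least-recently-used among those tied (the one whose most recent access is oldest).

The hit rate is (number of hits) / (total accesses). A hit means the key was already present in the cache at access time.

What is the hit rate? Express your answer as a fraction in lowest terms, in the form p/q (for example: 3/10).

Answer: 11/15

Derivation:
LFU simulation (capacity=3):
  1. access 29: MISS. Cache: [29(c=1)]
  2. access 79: MISS. Cache: [29(c=1) 79(c=1)]
  3. access 35: MISS. Cache: [29(c=1) 79(c=1) 35(c=1)]
  4. access 29: HIT, count now 2. Cache: [79(c=1) 35(c=1) 29(c=2)]
  5. access 29: HIT, count now 3. Cache: [79(c=1) 35(c=1) 29(c=3)]
  6. access 59: MISS, evict 79(c=1). Cache: [35(c=1) 59(c=1) 29(c=3)]
  7. access 29: HIT, count now 4. Cache: [35(c=1) 59(c=1) 29(c=4)]
  8. access 29: HIT, count now 5. Cache: [35(c=1) 59(c=1) 29(c=5)]
  9. access 29: HIT, count now 6. Cache: [35(c=1) 59(c=1) 29(c=6)]
  10. access 29: HIT, count now 7. Cache: [35(c=1) 59(c=1) 29(c=7)]
  11. access 35: HIT, count now 2. Cache: [59(c=1) 35(c=2) 29(c=7)]
  12. access 29: HIT, count now 8. Cache: [59(c=1) 35(c=2) 29(c=8)]
  13. access 29: HIT, count now 9. Cache: [59(c=1) 35(c=2) 29(c=9)]
  14. access 29: HIT, count now 10. Cache: [59(c=1) 35(c=2) 29(c=10)]
  15. access 29: HIT, count now 11. Cache: [59(c=1) 35(c=2) 29(c=11)]
Total: 11 hits, 4 misses, 1 evictions

Hit rate = 11/15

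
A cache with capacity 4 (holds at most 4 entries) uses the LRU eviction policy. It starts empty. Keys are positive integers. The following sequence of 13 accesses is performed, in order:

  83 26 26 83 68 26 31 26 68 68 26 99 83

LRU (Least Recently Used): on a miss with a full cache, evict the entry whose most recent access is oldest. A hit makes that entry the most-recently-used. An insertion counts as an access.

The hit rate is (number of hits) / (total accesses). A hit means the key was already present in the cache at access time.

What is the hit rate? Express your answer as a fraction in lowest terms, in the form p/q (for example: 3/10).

Answer: 7/13

Derivation:
LRU simulation (capacity=4):
  1. access 83: MISS. Cache (LRU->MRU): [83]
  2. access 26: MISS. Cache (LRU->MRU): [83 26]
  3. access 26: HIT. Cache (LRU->MRU): [83 26]
  4. access 83: HIT. Cache (LRU->MRU): [26 83]
  5. access 68: MISS. Cache (LRU->MRU): [26 83 68]
  6. access 26: HIT. Cache (LRU->MRU): [83 68 26]
  7. access 31: MISS. Cache (LRU->MRU): [83 68 26 31]
  8. access 26: HIT. Cache (LRU->MRU): [83 68 31 26]
  9. access 68: HIT. Cache (LRU->MRU): [83 31 26 68]
  10. access 68: HIT. Cache (LRU->MRU): [83 31 26 68]
  11. access 26: HIT. Cache (LRU->MRU): [83 31 68 26]
  12. access 99: MISS, evict 83. Cache (LRU->MRU): [31 68 26 99]
  13. access 83: MISS, evict 31. Cache (LRU->MRU): [68 26 99 83]
Total: 7 hits, 6 misses, 2 evictions

Hit rate = 7/13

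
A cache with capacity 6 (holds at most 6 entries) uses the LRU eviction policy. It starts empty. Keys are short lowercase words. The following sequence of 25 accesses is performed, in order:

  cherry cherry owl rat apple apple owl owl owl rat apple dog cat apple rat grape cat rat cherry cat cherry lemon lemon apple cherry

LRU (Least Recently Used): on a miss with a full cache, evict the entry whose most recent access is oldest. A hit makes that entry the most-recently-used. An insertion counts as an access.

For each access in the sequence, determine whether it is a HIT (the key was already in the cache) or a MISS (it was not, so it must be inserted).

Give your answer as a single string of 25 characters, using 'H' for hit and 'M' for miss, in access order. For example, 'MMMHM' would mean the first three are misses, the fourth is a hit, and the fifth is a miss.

LRU simulation (capacity=6):
  1. access cherry: MISS. Cache (LRU->MRU): [cherry]
  2. access cherry: HIT. Cache (LRU->MRU): [cherry]
  3. access owl: MISS. Cache (LRU->MRU): [cherry owl]
  4. access rat: MISS. Cache (LRU->MRU): [cherry owl rat]
  5. access apple: MISS. Cache (LRU->MRU): [cherry owl rat apple]
  6. access apple: HIT. Cache (LRU->MRU): [cherry owl rat apple]
  7. access owl: HIT. Cache (LRU->MRU): [cherry rat apple owl]
  8. access owl: HIT. Cache (LRU->MRU): [cherry rat apple owl]
  9. access owl: HIT. Cache (LRU->MRU): [cherry rat apple owl]
  10. access rat: HIT. Cache (LRU->MRU): [cherry apple owl rat]
  11. access apple: HIT. Cache (LRU->MRU): [cherry owl rat apple]
  12. access dog: MISS. Cache (LRU->MRU): [cherry owl rat apple dog]
  13. access cat: MISS. Cache (LRU->MRU): [cherry owl rat apple dog cat]
  14. access apple: HIT. Cache (LRU->MRU): [cherry owl rat dog cat apple]
  15. access rat: HIT. Cache (LRU->MRU): [cherry owl dog cat apple rat]
  16. access grape: MISS, evict cherry. Cache (LRU->MRU): [owl dog cat apple rat grape]
  17. access cat: HIT. Cache (LRU->MRU): [owl dog apple rat grape cat]
  18. access rat: HIT. Cache (LRU->MRU): [owl dog apple grape cat rat]
  19. access cherry: MISS, evict owl. Cache (LRU->MRU): [dog apple grape cat rat cherry]
  20. access cat: HIT. Cache (LRU->MRU): [dog apple grape rat cherry cat]
  21. access cherry: HIT. Cache (LRU->MRU): [dog apple grape rat cat cherry]
  22. access lemon: MISS, evict dog. Cache (LRU->MRU): [apple grape rat cat cherry lemon]
  23. access lemon: HIT. Cache (LRU->MRU): [apple grape rat cat cherry lemon]
  24. access apple: HIT. Cache (LRU->MRU): [grape rat cat cherry lemon apple]
  25. access cherry: HIT. Cache (LRU->MRU): [grape rat cat lemon apple cherry]
Total: 16 hits, 9 misses, 3 evictions

Answer: MHMMMHHHHHHMMHHMHHMHHMHHH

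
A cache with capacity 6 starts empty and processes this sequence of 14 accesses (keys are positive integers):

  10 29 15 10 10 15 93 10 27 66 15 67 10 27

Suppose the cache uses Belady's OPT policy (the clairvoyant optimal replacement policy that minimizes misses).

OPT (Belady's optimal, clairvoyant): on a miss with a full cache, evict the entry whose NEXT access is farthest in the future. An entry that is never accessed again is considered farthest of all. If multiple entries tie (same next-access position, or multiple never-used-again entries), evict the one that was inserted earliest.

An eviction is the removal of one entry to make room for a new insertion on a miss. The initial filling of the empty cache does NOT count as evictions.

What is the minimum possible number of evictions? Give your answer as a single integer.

Answer: 1

Derivation:
OPT (Belady) simulation (capacity=6):
  1. access 10: MISS. Cache: [10]
  2. access 29: MISS. Cache: [10 29]
  3. access 15: MISS. Cache: [10 29 15]
  4. access 10: HIT. Next use of 10: step 5. Cache: [10 29 15]
  5. access 10: HIT. Next use of 10: step 8. Cache: [10 29 15]
  6. access 15: HIT. Next use of 15: step 11. Cache: [10 29 15]
  7. access 93: MISS. Cache: [10 29 15 93]
  8. access 10: HIT. Next use of 10: step 13. Cache: [10 29 15 93]
  9. access 27: MISS. Cache: [10 29 15 93 27]
  10. access 66: MISS. Cache: [10 29 15 93 27 66]
  11. access 15: HIT. Next use of 15: never. Cache: [10 29 15 93 27 66]
  12. access 67: MISS, evict 29 (next use: never). Cache: [10 15 93 27 66 67]
  13. access 10: HIT. Next use of 10: never. Cache: [10 15 93 27 66 67]
  14. access 27: HIT. Next use of 27: never. Cache: [10 15 93 27 66 67]
Total: 7 hits, 7 misses, 1 evictions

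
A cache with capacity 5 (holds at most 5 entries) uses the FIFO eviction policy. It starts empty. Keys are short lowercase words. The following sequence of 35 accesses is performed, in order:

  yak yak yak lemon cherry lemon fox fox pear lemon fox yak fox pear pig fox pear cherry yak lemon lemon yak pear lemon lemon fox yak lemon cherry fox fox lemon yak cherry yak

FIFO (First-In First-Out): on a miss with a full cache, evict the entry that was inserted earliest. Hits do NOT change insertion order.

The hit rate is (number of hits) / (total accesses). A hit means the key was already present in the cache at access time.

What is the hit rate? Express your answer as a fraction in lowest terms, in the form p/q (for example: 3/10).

Answer: 5/7

Derivation:
FIFO simulation (capacity=5):
  1. access yak: MISS. Cache (old->new): [yak]
  2. access yak: HIT. Cache (old->new): [yak]
  3. access yak: HIT. Cache (old->new): [yak]
  4. access lemon: MISS. Cache (old->new): [yak lemon]
  5. access cherry: MISS. Cache (old->new): [yak lemon cherry]
  6. access lemon: HIT. Cache (old->new): [yak lemon cherry]
  7. access fox: MISS. Cache (old->new): [yak lemon cherry fox]
  8. access fox: HIT. Cache (old->new): [yak lemon cherry fox]
  9. access pear: MISS. Cache (old->new): [yak lemon cherry fox pear]
  10. access lemon: HIT. Cache (old->new): [yak lemon cherry fox pear]
  11. access fox: HIT. Cache (old->new): [yak lemon cherry fox pear]
  12. access yak: HIT. Cache (old->new): [yak lemon cherry fox pear]
  13. access fox: HIT. Cache (old->new): [yak lemon cherry fox pear]
  14. access pear: HIT. Cache (old->new): [yak lemon cherry fox pear]
  15. access pig: MISS, evict yak. Cache (old->new): [lemon cherry fox pear pig]
  16. access fox: HIT. Cache (old->new): [lemon cherry fox pear pig]
  17. access pear: HIT. Cache (old->new): [lemon cherry fox pear pig]
  18. access cherry: HIT. Cache (old->new): [lemon cherry fox pear pig]
  19. access yak: MISS, evict lemon. Cache (old->new): [cherry fox pear pig yak]
  20. access lemon: MISS, evict cherry. Cache (old->new): [fox pear pig yak lemon]
  21. access lemon: HIT. Cache (old->new): [fox pear pig yak lemon]
  22. access yak: HIT. Cache (old->new): [fox pear pig yak lemon]
  23. access pear: HIT. Cache (old->new): [fox pear pig yak lemon]
  24. access lemon: HIT. Cache (old->new): [fox pear pig yak lemon]
  25. access lemon: HIT. Cache (old->new): [fox pear pig yak lemon]
  26. access fox: HIT. Cache (old->new): [fox pear pig yak lemon]
  27. access yak: HIT. Cache (old->new): [fox pear pig yak lemon]
  28. access lemon: HIT. Cache (old->new): [fox pear pig yak lemon]
  29. access cherry: MISS, evict fox. Cache (old->new): [pear pig yak lemon cherry]
  30. access fox: MISS, evict pear. Cache (old->new): [pig yak lemon cherry fox]
  31. access fox: HIT. Cache (old->new): [pig yak lemon cherry fox]
  32. access lemon: HIT. Cache (old->new): [pig yak lemon cherry fox]
  33. access yak: HIT. Cache (old->new): [pig yak lemon cherry fox]
  34. access cherry: HIT. Cache (old->new): [pig yak lemon cherry fox]
  35. access yak: HIT. Cache (old->new): [pig yak lemon cherry fox]
Total: 25 hits, 10 misses, 5 evictions

Hit rate = 25/35 = 5/7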